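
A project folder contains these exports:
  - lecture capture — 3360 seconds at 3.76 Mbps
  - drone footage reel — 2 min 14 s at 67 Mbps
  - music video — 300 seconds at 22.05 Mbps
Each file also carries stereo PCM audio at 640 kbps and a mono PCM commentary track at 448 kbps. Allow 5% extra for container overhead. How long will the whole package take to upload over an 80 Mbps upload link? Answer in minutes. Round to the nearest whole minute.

Audio total: 640 + 448 = 1088 kbps = 1.088 Mbps.
lecture capture: 4.848 Mbps × 3360 s × 1.05 = 17103.7 Mb
drone footage reel: 68.088 Mbps × 134 s × 1.05 = 9580.0 Mb
music video: 23.138 Mbps × 300 s × 1.05 = 7288.5 Mb
Total: 33972.2 Mb = 4246.5 MB.
At 80 Mbps: 33972.2 / 80 = 425 s ≈ 7.08 minutes.

7 minutes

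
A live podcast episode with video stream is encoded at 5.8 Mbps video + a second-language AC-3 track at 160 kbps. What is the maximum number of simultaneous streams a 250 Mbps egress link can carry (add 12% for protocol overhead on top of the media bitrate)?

37

Audio: 160 kbps = 0.160 Mbps.
Per-viewer media rate: 5.960 Mbps.
On the wire with 12% overhead: 6.675 Mbps.
250 Mbps = 250.0 Mbps; 250.0 / 6.675 = 37.45 → 37 viewers.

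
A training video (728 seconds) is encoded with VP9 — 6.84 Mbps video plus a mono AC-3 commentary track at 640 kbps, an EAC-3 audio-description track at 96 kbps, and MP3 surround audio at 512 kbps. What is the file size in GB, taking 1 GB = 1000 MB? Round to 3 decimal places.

0.736 GB

Audio total: 640 + 96 + 512 = 1248 kbps = 1.248 Mbps.
Total bitrate: 6.84 + 1.248 = 8.088 Mbps.
Stream data: 8.088 Mbps × 728 s = 5888.1 Mb.
5,888 Mb ÷ 8 = 736.0 MB → 0.736 GB.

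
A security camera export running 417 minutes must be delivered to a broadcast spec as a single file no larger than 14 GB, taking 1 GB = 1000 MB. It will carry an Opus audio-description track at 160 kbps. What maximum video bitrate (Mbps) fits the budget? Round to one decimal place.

Budget: 14 GB = 112000.0 Mb.
417 min = 25020 s
Total bitrate budget: 112000.0 Mb / 25020 s = 4.476 Mbps.
Audio: 160 kbps = 0.160 Mbps.
Video: 4.476 − 0.160 = 4.316 Mbps.

4.3 Mbps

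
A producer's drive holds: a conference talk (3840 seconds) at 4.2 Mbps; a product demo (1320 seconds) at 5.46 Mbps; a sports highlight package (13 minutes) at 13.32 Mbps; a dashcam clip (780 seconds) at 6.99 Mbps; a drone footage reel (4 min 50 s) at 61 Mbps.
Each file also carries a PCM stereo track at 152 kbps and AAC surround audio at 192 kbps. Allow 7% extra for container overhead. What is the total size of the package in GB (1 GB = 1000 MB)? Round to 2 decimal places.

Audio total: 152 + 192 = 344 kbps = 0.344 Mbps.
conference talk: 4.544 Mbps × 3840 s × 1.07 = 18670.4 Mb
product demo: 5.804 Mbps × 1320 s × 1.07 = 8197.6 Mb
sports highlight package: 13.664 Mbps × 780 s × 1.07 = 11404.0 Mb
dashcam clip: 7.334 Mbps × 780 s × 1.07 = 6121.0 Mb
drone footage reel: 61.344 Mbps × 290 s × 1.07 = 19035.0 Mb
Total: 63427.9 Mb = 7928.5 MB.
= 7.928 GB.

7.93 GB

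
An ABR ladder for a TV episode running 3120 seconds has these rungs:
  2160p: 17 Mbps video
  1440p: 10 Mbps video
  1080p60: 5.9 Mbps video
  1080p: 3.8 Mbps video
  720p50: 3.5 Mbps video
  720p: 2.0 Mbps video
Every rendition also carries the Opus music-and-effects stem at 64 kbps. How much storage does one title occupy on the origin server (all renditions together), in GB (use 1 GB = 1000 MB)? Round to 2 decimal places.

Audio: 64 kbps = 0.064 Mbps.
Sum of rendition bitrates: (17+0.064) + (10+0.064) + (5.9+0.064) + (3.8+0.064) + (3.5+0.064) + (2.0+0.064) = 42.584 Mbps.
× 3120 s = 132,862 Mb = 16,608 MB = 16.61 GB.

16.61 GB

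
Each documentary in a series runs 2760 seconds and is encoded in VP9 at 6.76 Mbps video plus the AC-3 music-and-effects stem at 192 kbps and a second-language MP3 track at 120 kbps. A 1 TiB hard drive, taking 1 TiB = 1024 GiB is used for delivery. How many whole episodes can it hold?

450

Audio total: 192 + 120 = 312 kbps = 0.312 Mbps.
Total bitrate: 7.072 Mbps.
Per item: 7.072 Mbps × 2760 s = 19,519 Mb = 2,440 MB.
Capacity: 1 TiB = 8,796,093 Mb; 450.65 items → 450 complete.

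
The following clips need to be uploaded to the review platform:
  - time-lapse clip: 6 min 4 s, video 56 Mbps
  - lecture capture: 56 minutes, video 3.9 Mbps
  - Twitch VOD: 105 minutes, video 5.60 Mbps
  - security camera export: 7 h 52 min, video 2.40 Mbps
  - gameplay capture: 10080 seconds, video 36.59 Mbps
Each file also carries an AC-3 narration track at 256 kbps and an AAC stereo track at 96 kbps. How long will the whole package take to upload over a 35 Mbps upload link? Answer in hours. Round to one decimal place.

Audio total: 256 + 96 = 352 kbps = 0.352 Mbps.
time-lapse clip: 56.352 Mbps × 364 s = 20512.1 Mb
lecture capture: 4.252 Mbps × 3360 s = 14286.7 Mb
Twitch VOD: 5.952 Mbps × 6300 s = 37497.6 Mb
security camera export: 2.752 Mbps × 28320 s = 77936.6 Mb
gameplay capture: 36.942 Mbps × 10080 s = 372375.4 Mb
Total: 522608.4 Mb = 65326.1 MB.
At 35 Mbps: 522608.4 / 35 = 14932 s ≈ 4.15 hours.

4.1 hours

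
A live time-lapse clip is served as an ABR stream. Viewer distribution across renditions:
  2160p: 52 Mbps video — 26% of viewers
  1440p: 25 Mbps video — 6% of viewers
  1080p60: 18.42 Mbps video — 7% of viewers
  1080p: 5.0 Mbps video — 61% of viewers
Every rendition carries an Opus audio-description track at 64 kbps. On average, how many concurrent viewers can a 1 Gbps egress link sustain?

51

Audio: 64 kbps = 0.064 Mbps.
Average per-viewer bitrate: 0.26×52.064 + 0.06×25.064 + 0.07×18.484 + 0.61×5.064 = 19.423 Mbps.
1 Gbps = 1,000 Mbps; 1,000 / 19.423 = 51.48 → 51.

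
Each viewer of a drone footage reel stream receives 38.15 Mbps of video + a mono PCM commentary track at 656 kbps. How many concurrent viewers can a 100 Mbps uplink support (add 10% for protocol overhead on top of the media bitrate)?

2

Audio: 656 kbps = 0.656 Mbps.
Per-viewer media rate: 38.806 Mbps.
On the wire with 10% overhead: 42.687 Mbps.
100 Mbps = 100.0 Mbps; 100.0 / 42.687 = 2.34 → 2 viewers.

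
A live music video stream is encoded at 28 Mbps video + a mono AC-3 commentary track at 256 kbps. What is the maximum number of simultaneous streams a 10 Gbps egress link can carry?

Audio: 256 kbps = 0.256 Mbps.
Per-viewer media rate: 28.256 Mbps.
10 Gbps = 10,000 Mbps; 10,000 / 28.256 = 353.91 → 353 viewers.

353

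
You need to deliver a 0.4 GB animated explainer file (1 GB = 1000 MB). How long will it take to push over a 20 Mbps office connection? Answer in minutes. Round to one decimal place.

File: 0.4 GB = 3200.0 Mb.
At 20 Mbps: 3200.0 / 20 = 160.0 s ≈ 2.67 minutes.

2.7 minutes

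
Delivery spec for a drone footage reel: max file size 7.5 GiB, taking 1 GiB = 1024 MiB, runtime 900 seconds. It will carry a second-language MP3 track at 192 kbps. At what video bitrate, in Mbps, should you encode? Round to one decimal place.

71.4 Mbps

Budget: 7.5 GiB = 64424.5 Mb.
Total bitrate budget: 64424.5 Mb / 900 s = 71.583 Mbps.
Audio: 192 kbps = 0.192 Mbps.
Video: 71.583 − 0.192 = 71.391 Mbps.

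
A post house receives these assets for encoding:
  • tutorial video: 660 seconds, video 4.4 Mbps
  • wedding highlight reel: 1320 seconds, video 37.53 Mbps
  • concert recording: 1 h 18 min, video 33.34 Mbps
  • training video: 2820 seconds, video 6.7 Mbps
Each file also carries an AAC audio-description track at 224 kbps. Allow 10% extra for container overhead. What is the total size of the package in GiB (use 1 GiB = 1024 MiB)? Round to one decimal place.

Audio: 224 kbps = 0.224 Mbps.
tutorial video: 4.624 Mbps × 660 s × 1.10 = 3357.0 Mb
wedding highlight reel: 37.754 Mbps × 1320 s × 1.10 = 54818.8 Mb
concert recording: 33.564 Mbps × 4680 s × 1.10 = 172787.5 Mb
training video: 6.924 Mbps × 2820 s × 1.10 = 21478.2 Mb
Total: 252441.6 Mb = 31555.2 MB.
= 29.39 GiB.

29.4 GiB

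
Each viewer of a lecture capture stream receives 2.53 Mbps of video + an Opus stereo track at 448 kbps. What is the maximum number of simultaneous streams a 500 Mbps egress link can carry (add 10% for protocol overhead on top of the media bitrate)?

Audio: 448 kbps = 0.448 Mbps.
Per-viewer media rate: 2.978 Mbps.
On the wire with 10% overhead: 3.276 Mbps.
500 Mbps = 500.0 Mbps; 500.0 / 3.276 = 152.63 → 152 viewers.

152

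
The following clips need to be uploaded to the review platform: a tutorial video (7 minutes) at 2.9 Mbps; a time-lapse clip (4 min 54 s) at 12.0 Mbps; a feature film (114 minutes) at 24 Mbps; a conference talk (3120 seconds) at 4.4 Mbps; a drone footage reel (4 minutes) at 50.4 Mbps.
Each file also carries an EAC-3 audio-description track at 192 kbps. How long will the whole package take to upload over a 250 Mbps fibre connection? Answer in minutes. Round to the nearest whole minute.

13 minutes

Audio: 192 kbps = 0.192 Mbps.
tutorial video: 3.092 Mbps × 420 s = 1298.6 Mb
time-lapse clip: 12.192 Mbps × 294 s = 3584.4 Mb
feature film: 24.192 Mbps × 6840 s = 165473.3 Mb
conference talk: 4.592 Mbps × 3120 s = 14327.0 Mb
drone footage reel: 50.592 Mbps × 240 s = 12142.1 Mb
Total: 196825.5 Mb = 24603.2 MB.
At 250 Mbps: 196825.5 / 250 = 787 s ≈ 13.1 minutes.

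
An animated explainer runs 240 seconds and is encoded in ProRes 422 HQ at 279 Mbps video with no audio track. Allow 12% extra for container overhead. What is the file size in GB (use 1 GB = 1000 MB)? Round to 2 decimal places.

Total bitrate: 279 Mbps.
Stream data: 279.000 Mbps × 240 s = 66960.0 Mb.
With 12% container overhead: ×1.12.
74,995 Mb ÷ 8 = 9,374 MB → 9.374 GB.

9.37 GB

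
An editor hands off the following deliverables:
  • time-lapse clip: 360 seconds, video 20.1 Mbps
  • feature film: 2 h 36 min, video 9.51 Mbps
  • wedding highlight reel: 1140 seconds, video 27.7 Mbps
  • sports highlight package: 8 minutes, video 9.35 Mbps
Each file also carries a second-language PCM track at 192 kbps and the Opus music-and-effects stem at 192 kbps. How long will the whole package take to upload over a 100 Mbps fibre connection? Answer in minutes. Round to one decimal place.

Audio total: 192 + 192 = 384 kbps = 0.384 Mbps.
time-lapse clip: 20.484 Mbps × 360 s = 7374.2 Mb
feature film: 9.894 Mbps × 9360 s = 92607.8 Mb
wedding highlight reel: 28.084 Mbps × 1140 s = 32015.8 Mb
sports highlight package: 9.734 Mbps × 480 s = 4672.3 Mb
Total: 136670.2 Mb = 17083.8 MB.
At 100 Mbps: 136670.2 / 100 = 1367 s ≈ 22.8 minutes.

22.8 minutes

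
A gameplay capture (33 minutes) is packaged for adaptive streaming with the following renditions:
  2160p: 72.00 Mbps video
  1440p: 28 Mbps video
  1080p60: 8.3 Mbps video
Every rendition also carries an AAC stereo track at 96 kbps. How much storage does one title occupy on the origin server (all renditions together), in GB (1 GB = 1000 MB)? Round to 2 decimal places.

33 min = 1980 s
Audio: 96 kbps = 0.096 Mbps.
Sum of rendition bitrates: (72.00+0.096) + (28+0.096) + (8.3+0.096) = 108.588 Mbps.
× 1980 s = 215,004 Mb = 26,876 MB = 26.88 GB.

26.88 GB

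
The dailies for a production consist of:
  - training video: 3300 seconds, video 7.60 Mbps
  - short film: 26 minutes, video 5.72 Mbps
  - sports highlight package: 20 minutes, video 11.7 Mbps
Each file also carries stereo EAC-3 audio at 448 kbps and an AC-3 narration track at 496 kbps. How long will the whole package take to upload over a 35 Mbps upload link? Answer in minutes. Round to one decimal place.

Audio total: 448 + 496 = 944 kbps = 0.944 Mbps.
training video: 8.544 Mbps × 3300 s = 28195.2 Mb
short film: 6.664 Mbps × 1560 s = 10395.8 Mb
sports highlight package: 12.644 Mbps × 1200 s = 15172.8 Mb
Total: 53763.8 Mb = 6720.5 MB.
At 35 Mbps: 53763.8 / 35 = 1536 s ≈ 25.6 minutes.

25.6 minutes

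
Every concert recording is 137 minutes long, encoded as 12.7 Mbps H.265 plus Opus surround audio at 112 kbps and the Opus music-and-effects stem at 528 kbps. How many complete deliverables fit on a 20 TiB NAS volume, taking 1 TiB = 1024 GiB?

1604

137 min = 8220 s
Audio total: 112 + 528 = 640 kbps = 0.640 Mbps.
Total bitrate: 13.340 Mbps.
Per item: 13.340 Mbps × 8220 s = 109,655 Mb = 13,707 MB.
Capacity: 20 TiB = 175,921,860 Mb; 1604.32 items → 1604 complete.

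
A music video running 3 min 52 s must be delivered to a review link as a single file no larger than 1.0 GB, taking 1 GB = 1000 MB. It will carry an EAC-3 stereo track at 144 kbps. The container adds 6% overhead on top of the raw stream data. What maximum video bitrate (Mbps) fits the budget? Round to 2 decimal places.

32.39 Mbps

Budget: 1.0 GB = 8000.0 Mb.
Stream payload after overhead: 8000.0 / 1.06 = 7547.2 Mb.
3 min 52 s = 232 s
Total bitrate budget: 7547.2 Mb / 232 s = 32.531 Mbps.
Audio: 144 kbps = 0.144 Mbps.
Video: 32.531 − 0.144 = 32.387 Mbps.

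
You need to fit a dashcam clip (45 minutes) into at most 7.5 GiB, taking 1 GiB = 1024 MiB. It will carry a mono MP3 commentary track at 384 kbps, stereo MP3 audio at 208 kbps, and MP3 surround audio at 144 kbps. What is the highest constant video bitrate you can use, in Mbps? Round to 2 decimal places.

Budget: 7.5 GiB = 64424.5 Mb.
45 min = 2700 s
Total bitrate budget: 64424.5 Mb / 2700 s = 23.861 Mbps.
Audio total: 384 + 208 + 144 = 736 kbps = 0.736 Mbps.
Video: 23.861 − 0.736 = 23.125 Mbps.

23.12 Mbps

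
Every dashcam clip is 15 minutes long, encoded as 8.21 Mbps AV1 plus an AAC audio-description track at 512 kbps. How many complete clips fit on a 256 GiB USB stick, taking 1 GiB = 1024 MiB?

15 min = 900 s
Audio: 512 kbps = 0.512 Mbps.
Total bitrate: 8.722 Mbps.
Per item: 8.722 Mbps × 900 s = 7,850 Mb = 981.2 MB.
Capacity: 256 GiB = 2,199,023 Mb; 280.14 items → 280 complete.

280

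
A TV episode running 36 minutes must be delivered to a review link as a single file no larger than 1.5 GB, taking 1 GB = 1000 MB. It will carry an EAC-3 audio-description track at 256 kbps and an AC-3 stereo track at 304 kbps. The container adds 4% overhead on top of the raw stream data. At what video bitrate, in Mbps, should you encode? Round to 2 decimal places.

4.78 Mbps

Budget: 1.5 GB = 12000.0 Mb.
Stream payload after overhead: 12000.0 / 1.04 = 11538.5 Mb.
36 min = 2160 s
Total bitrate budget: 11538.5 Mb / 2160 s = 5.342 Mbps.
Audio total: 256 + 304 = 560 kbps = 0.560 Mbps.
Video: 5.342 − 0.560 = 4.782 Mbps.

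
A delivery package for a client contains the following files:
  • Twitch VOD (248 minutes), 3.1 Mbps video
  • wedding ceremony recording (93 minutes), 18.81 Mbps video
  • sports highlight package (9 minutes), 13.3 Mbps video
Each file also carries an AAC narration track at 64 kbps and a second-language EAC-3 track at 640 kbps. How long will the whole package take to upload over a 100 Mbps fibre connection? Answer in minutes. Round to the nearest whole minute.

29 minutes

Audio total: 64 + 640 = 704 kbps = 0.704 Mbps.
Twitch VOD: 3.804 Mbps × 14880 s = 56603.5 Mb
wedding ceremony recording: 19.514 Mbps × 5580 s = 108888.1 Mb
sports highlight package: 14.004 Mbps × 540 s = 7562.2 Mb
Total: 173053.8 Mb = 21631.7 MB.
At 100 Mbps: 173053.8 / 100 = 1731 s ≈ 28.8 minutes.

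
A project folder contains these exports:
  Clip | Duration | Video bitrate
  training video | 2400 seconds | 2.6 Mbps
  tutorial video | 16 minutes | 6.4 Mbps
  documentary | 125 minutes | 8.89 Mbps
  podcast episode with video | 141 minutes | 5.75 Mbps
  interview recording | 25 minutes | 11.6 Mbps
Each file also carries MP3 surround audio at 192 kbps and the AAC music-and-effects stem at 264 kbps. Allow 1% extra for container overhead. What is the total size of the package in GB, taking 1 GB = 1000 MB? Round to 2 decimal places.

Audio total: 192 + 264 = 456 kbps = 0.456 Mbps.
training video: 3.056 Mbps × 2400 s × 1.01 = 7407.7 Mb
tutorial video: 6.856 Mbps × 960 s × 1.01 = 6647.6 Mb
documentary: 9.346 Mbps × 7500 s × 1.01 = 70795.9 Mb
podcast episode with video: 6.206 Mbps × 8460 s × 1.01 = 53027.8 Mb
interview recording: 12.056 Mbps × 1500 s × 1.01 = 18264.8 Mb
Total: 156143.9 Mb = 19518.0 MB.
= 19.52 GB.

19.52 GB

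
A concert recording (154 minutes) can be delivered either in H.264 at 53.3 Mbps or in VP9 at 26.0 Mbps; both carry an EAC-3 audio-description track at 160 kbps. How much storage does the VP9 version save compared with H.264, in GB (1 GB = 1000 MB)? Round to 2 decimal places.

154 min = 9240 s
Audio: 160 kbps = 0.160 Mbps.
H.264: 53.460 Mbps × 9240 s = 493970.4 Mb = 61.746 GB.
VP9: 26.160 Mbps × 9240 s = 241718.4 Mb = 30.215 GB.
Saving: 61.746 − 30.215 = 31.532 GB.

31.53 GB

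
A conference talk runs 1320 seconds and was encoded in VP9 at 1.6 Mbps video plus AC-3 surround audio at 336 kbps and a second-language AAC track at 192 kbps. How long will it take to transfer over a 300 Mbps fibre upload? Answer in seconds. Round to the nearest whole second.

9 seconds

Audio total: 336 + 192 = 528 kbps = 0.528 Mbps.
Total bitrate: 2.128 Mbps.
File: 2.128 Mbps × 1320 s = 2809.0 Mb.
At 300 Mbps: 2809.0 / 300 = 9.4 s ≈ 9.36 seconds.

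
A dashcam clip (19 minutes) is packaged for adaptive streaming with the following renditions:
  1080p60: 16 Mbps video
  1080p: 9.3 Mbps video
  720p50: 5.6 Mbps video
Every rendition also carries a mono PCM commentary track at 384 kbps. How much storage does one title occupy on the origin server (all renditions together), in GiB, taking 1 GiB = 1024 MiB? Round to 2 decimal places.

19 min = 1140 s
Audio: 384 kbps = 0.384 Mbps.
Sum of rendition bitrates: (16+0.384) + (9.3+0.384) + (5.6+0.384) = 32.052 Mbps.
× 1140 s = 36,539 Mb = 4,567 MB = 4.254 GiB.

4.25 GiB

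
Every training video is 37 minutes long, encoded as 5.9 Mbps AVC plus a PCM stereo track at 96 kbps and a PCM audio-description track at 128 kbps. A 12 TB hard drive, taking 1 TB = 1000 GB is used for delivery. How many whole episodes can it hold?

37 min = 2220 s
Audio total: 96 + 128 = 224 kbps = 0.224 Mbps.
Total bitrate: 6.124 Mbps.
Per item: 6.124 Mbps × 2220 s = 13,595 Mb = 1,699 MB.
Capacity: 12 TB = 96,000,000 Mb; 7061.27 items → 7061 complete.

7061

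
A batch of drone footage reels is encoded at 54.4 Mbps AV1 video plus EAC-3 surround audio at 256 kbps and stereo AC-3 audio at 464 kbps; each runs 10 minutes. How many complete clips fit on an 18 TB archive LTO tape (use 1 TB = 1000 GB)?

10 min = 600 s
Audio total: 256 + 464 = 720 kbps = 0.720 Mbps.
Total bitrate: 55.120 Mbps.
Per item: 55.120 Mbps × 600 s = 33,072 Mb = 4,134 MB.
Capacity: 18 TB = 144,000,000 Mb; 4354.14 items → 4354 complete.

4354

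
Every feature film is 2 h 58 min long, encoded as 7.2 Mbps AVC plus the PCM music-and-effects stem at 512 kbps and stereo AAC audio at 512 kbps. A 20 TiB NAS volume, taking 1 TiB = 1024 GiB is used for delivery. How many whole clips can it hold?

2002

2 h 58 min = 178 min = 10680 s
Audio total: 512 + 512 = 1024 kbps = 1.024 Mbps.
Total bitrate: 8.224 Mbps.
Per item: 8.224 Mbps × 10680 s = 87,832 Mb = 10,979 MB.
Capacity: 20 TiB = 175,921,860 Mb; 2002.93 items → 2002 complete.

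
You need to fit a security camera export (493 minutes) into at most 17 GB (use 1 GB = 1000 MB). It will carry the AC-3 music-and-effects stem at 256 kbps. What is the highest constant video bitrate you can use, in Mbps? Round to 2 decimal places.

Budget: 17 GB = 136000.0 Mb.
493 min = 29580 s
Total bitrate budget: 136000.0 Mb / 29580 s = 4.598 Mbps.
Audio: 256 kbps = 0.256 Mbps.
Video: 4.598 − 0.256 = 4.342 Mbps.

4.34 Mbps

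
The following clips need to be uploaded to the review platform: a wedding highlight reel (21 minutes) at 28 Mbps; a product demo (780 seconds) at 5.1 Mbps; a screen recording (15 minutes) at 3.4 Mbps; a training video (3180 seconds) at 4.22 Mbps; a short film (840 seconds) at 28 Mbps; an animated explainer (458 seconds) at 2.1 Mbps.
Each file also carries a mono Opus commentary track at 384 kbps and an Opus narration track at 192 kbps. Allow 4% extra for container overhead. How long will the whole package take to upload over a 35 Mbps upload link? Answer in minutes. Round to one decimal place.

41.8 minutes

Audio total: 384 + 192 = 576 kbps = 0.576 Mbps.
wedding highlight reel: 28.576 Mbps × 1260 s × 1.04 = 37446.0 Mb
product demo: 5.676 Mbps × 780 s × 1.04 = 4604.4 Mb
screen recording: 3.976 Mbps × 900 s × 1.04 = 3721.5 Mb
training video: 4.796 Mbps × 3180 s × 1.04 = 15861.3 Mb
short film: 28.576 Mbps × 840 s × 1.04 = 24964.0 Mb
animated explainer: 2.676 Mbps × 458 s × 1.04 = 1274.6 Mb
Total: 87871.9 Mb = 10984.0 MB.
At 35 Mbps: 87871.9 / 35 = 2511 s ≈ 41.8 minutes.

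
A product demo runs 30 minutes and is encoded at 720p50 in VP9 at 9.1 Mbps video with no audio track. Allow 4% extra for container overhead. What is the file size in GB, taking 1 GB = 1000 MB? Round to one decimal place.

2.1 GB

30 min = 1800 s
Total bitrate: 9.1 Mbps.
Stream data: 9.100 Mbps × 1800 s = 16380.0 Mb.
With 4% container overhead: ×1.04.
17,035 Mb ÷ 8 = 2,129 MB → 2.129 GB.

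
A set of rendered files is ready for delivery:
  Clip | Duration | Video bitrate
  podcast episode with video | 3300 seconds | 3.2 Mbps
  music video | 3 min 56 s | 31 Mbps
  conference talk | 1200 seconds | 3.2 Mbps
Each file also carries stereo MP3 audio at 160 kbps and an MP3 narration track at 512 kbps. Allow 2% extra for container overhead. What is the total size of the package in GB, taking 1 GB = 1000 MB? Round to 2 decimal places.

3.17 GB

Audio total: 160 + 512 = 672 kbps = 0.672 Mbps.
podcast episode with video: 3.872 Mbps × 3300 s × 1.02 = 13033.2 Mb
music video: 31.672 Mbps × 236 s × 1.02 = 7624.1 Mb
conference talk: 3.872 Mbps × 1200 s × 1.02 = 4739.3 Mb
Total: 25396.6 Mb = 3174.6 MB.
= 3.175 GB.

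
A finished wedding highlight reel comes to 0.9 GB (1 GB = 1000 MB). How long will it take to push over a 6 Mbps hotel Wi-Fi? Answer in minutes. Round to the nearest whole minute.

File: 0.9 GB = 7200.0 Mb.
At 6 Mbps: 7200.0 / 6 = 1200.0 s ≈ 20 minutes.

20 minutes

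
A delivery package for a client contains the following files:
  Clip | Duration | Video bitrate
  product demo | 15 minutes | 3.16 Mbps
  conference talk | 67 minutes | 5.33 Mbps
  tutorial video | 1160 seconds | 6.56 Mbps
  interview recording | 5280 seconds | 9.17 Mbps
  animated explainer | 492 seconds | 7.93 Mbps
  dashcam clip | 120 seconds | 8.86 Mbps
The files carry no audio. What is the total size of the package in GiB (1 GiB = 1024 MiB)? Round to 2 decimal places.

9.93 GiB

product demo: 3.160 Mbps × 900 s = 2844.0 Mb
conference talk: 5.330 Mbps × 4020 s = 21426.6 Mb
tutorial video: 6.560 Mbps × 1160 s = 7609.6 Mb
interview recording: 9.170 Mbps × 5280 s = 48417.6 Mb
animated explainer: 7.930 Mbps × 492 s = 3901.6 Mb
dashcam clip: 8.860 Mbps × 120 s = 1063.2 Mb
Total: 85262.6 Mb = 10657.8 MB.
= 9.926 GiB.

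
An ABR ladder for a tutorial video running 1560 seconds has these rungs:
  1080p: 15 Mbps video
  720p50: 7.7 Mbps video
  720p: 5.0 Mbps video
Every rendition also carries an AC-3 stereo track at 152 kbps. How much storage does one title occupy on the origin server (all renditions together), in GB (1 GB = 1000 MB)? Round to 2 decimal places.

5.49 GB

Audio: 152 kbps = 0.152 Mbps.
Sum of rendition bitrates: (15+0.152) + (7.7+0.152) + (5.0+0.152) = 28.156 Mbps.
× 1560 s = 43,923 Mb = 5,490 MB = 5.490 GB.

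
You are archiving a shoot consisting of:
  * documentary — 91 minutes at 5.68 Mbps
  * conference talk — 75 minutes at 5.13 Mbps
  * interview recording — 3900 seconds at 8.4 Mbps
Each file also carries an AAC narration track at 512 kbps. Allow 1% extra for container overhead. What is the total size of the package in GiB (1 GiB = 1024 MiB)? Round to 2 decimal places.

11.05 GiB

Audio: 512 kbps = 0.512 Mbps.
documentary: 6.192 Mbps × 5460 s × 1.01 = 34146.4 Mb
conference talk: 5.642 Mbps × 4500 s × 1.01 = 25642.9 Mb
interview recording: 8.912 Mbps × 3900 s × 1.01 = 35104.4 Mb
Total: 94893.7 Mb = 11861.7 MB.
= 11.05 GiB.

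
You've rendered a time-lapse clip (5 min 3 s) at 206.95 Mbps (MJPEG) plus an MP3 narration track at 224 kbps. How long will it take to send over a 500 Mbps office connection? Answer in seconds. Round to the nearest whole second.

126 seconds

5 min 3 s = 303 s
Audio: 224 kbps = 0.224 Mbps.
Total bitrate: 207.174 Mbps.
File: 207.174 Mbps × 303 s = 62773.7 Mb.
At 500 Mbps: 62773.7 / 500 = 125.5 s ≈ 126 seconds.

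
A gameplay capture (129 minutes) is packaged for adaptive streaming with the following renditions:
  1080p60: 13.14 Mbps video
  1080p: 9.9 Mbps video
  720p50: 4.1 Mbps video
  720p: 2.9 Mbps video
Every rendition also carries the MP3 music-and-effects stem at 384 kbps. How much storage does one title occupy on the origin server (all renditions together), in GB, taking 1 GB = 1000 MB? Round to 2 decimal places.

30.55 GB

129 min = 7740 s
Audio: 384 kbps = 0.384 Mbps.
Sum of rendition bitrates: (13.14+0.384) + (9.9+0.384) + (4.1+0.384) + (2.9+0.384) = 31.576 Mbps.
× 7740 s = 244,398 Mb = 30,550 MB = 30.55 GB.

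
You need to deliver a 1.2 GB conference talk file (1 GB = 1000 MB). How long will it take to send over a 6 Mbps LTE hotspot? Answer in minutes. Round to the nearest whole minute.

27 minutes

File: 1.2 GB = 9600.0 Mb.
At 6 Mbps: 9600.0 / 6 = 1600.0 s ≈ 26.7 minutes.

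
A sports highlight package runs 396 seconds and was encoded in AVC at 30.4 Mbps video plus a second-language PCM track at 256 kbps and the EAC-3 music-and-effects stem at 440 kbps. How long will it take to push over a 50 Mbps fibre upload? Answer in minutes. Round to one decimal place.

Audio total: 256 + 440 = 696 kbps = 0.696 Mbps.
Total bitrate: 31.096 Mbps.
File: 31.096 Mbps × 396 s = 12314.0 Mb.
At 50 Mbps: 12314.0 / 50 = 246.3 s ≈ 4.1 minutes.

4.1 minutes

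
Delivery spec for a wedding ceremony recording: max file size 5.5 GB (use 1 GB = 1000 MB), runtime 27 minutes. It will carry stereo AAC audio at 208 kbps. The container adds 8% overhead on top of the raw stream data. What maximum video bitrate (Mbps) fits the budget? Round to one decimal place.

24.9 Mbps

Budget: 5.5 GB = 44000.0 Mb.
Stream payload after overhead: 44000.0 / 1.08 = 40740.7 Mb.
27 min = 1620 s
Total bitrate budget: 40740.7 Mb / 1620 s = 25.149 Mbps.
Audio: 208 kbps = 0.208 Mbps.
Video: 25.149 − 0.208 = 24.941 Mbps.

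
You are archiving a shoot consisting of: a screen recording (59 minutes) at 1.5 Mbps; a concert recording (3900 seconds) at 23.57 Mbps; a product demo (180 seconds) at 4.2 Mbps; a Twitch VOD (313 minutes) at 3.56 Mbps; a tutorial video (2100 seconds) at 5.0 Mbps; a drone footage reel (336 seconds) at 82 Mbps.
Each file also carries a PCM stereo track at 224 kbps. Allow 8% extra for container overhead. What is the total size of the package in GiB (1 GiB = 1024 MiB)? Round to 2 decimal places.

Audio: 224 kbps = 0.224 Mbps.
screen recording: 1.724 Mbps × 3540 s × 1.08 = 6591.2 Mb
concert recording: 23.794 Mbps × 3900 s × 1.08 = 100220.3 Mb
product demo: 4.424 Mbps × 180 s × 1.08 = 860.0 Mb
Twitch VOD: 3.784 Mbps × 18780 s × 1.08 = 76748.6 Mb
tutorial video: 5.224 Mbps × 2100 s × 1.08 = 11848.0 Mb
drone footage reel: 82.224 Mbps × 336 s × 1.08 = 29837.4 Mb
Total: 226105.6 Mb = 28263.2 MB.
= 26.32 GiB.

26.32 GiB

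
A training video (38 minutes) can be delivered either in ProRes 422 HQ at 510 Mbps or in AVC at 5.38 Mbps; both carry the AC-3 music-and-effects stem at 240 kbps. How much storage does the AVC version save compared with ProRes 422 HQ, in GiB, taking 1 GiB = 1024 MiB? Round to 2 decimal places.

38 min = 2280 s
Audio: 240 kbps = 0.240 Mbps.
ProRes 422 HQ: 510.240 Mbps × 2280 s = 1163347.2 Mb = 135.431 GiB.
AVC: 5.620 Mbps × 2280 s = 12813.6 Mb = 1.492 GiB.
Saving: 135.431 − 1.492 = 133.940 GiB.

133.94 GiB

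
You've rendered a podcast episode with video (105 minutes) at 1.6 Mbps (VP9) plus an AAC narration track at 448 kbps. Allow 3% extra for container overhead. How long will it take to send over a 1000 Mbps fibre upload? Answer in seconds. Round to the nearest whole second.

105 min = 6300 s
Audio: 448 kbps = 0.448 Mbps.
Total bitrate: 2.048 Mbps.
File: 2.048 Mbps × 6300 s = 12902.4 Mb.
With 3% container overhead: ×1.03. → 13289.5 Mb.
At 1000 Mbps: 13289.5 / 1000 = 13.3 s ≈ 13.3 seconds.

13 seconds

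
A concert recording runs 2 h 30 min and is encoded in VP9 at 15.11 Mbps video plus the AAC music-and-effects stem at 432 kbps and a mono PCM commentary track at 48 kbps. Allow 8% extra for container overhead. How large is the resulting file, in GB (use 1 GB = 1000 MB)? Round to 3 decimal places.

2 h 30 min = 150 min = 9000 s
Audio total: 432 + 48 = 480 kbps = 0.480 Mbps.
Total bitrate: 15.11 + 0.480 = 15.590 Mbps.
Stream data: 15.590 Mbps × 9000 s = 140310.0 Mb.
With 8% container overhead: ×1.08.
151,535 Mb ÷ 8 = 18,942 MB → 18.94 GB.

18.942 GB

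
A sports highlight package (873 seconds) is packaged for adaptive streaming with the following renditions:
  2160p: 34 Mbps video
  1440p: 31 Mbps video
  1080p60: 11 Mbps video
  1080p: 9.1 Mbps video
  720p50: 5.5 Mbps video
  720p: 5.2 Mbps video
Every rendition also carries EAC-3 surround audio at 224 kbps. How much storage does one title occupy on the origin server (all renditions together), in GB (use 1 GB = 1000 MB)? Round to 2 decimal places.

10.60 GB

Audio: 224 kbps = 0.224 Mbps.
Sum of rendition bitrates: (34+0.224) + (31+0.224) + (11+0.224) + (9.1+0.224) + (5.5+0.224) + (5.2+0.224) = 97.144 Mbps.
× 873 s = 84,807 Mb = 10,601 MB = 10.60 GB.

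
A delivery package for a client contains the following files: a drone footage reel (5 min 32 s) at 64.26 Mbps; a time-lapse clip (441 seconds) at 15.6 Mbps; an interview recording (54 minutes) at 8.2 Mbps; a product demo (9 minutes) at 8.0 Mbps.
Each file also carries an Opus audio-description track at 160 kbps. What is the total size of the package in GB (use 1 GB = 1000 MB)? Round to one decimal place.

Audio: 160 kbps = 0.160 Mbps.
drone footage reel: 64.420 Mbps × 332 s = 21387.4 Mb
time-lapse clip: 15.760 Mbps × 441 s = 6950.2 Mb
interview recording: 8.360 Mbps × 3240 s = 27086.4 Mb
product demo: 8.160 Mbps × 540 s = 4406.4 Mb
Total: 59830.4 Mb = 7478.8 MB.
= 7.479 GB.

7.5 GB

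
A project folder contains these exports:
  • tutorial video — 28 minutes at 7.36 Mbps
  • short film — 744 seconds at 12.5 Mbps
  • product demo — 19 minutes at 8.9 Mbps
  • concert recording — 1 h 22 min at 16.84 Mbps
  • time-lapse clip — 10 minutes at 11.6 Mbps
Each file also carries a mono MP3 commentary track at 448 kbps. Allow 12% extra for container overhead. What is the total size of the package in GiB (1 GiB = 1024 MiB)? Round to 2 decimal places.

16.39 GiB

Audio: 448 kbps = 0.448 Mbps.
tutorial video: 7.808 Mbps × 1680 s × 1.12 = 14691.5 Mb
short film: 12.948 Mbps × 744 s × 1.12 = 10789.3 Mb
product demo: 9.348 Mbps × 1140 s × 1.12 = 11935.5 Mb
concert recording: 17.288 Mbps × 4920 s × 1.12 = 95263.8 Mb
time-lapse clip: 12.048 Mbps × 600 s × 1.12 = 8096.3 Mb
Total: 140776.4 Mb = 17597.1 MB.
= 16.39 GiB.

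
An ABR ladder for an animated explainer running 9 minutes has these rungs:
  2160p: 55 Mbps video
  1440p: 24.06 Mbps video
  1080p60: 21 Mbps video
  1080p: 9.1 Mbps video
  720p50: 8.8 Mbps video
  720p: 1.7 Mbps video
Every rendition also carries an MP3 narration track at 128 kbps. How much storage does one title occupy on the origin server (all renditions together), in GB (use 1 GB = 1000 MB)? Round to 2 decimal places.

9 min = 540 s
Audio: 128 kbps = 0.128 Mbps.
Sum of rendition bitrates: (55+0.128) + (24.06+0.128) + (21+0.128) + (9.1+0.128) + (8.8+0.128) + (1.7+0.128) = 120.428 Mbps.
× 540 s = 65,031 Mb = 8,129 MB = 8.129 GB.

8.13 GB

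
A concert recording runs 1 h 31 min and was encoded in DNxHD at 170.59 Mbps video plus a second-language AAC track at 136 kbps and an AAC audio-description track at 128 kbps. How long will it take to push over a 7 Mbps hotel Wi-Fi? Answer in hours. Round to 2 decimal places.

37.02 hours

1 h 31 min = 91 min = 5460 s
Audio total: 136 + 128 = 264 kbps = 0.264 Mbps.
Total bitrate: 170.854 Mbps.
File: 170.854 Mbps × 5460 s = 932862.8 Mb.
At 7 Mbps: 932862.8 / 7 = 133266.1 s ≈ 37 hours.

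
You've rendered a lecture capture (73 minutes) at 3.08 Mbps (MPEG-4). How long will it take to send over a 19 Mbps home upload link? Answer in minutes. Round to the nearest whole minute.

12 minutes

73 min = 4380 s
File: 3.080 Mbps × 4380 s = 13490.4 Mb.
At 19 Mbps: 13490.4 / 19 = 710.0 s ≈ 11.8 minutes.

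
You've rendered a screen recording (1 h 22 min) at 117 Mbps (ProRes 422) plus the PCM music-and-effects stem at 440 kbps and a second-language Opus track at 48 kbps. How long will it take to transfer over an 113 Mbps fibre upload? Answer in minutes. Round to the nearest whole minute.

1 h 22 min = 82 min = 4920 s
Audio total: 440 + 48 = 488 kbps = 0.488 Mbps.
Total bitrate: 117.488 Mbps.
File: 117.488 Mbps × 4920 s = 578041.0 Mb.
At 113 Mbps: 578041.0 / 113 = 5115.4 s ≈ 85.3 minutes.

85 minutes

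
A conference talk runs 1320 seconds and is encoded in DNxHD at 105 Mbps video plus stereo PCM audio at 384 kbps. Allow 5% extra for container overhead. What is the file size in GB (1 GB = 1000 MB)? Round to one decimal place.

Audio: 384 kbps = 0.384 Mbps.
Total bitrate: 105 + 0.384 = 105.384 Mbps.
Stream data: 105.384 Mbps × 1320 s = 139106.9 Mb.
With 5% container overhead: ×1.05.
146,062 Mb ÷ 8 = 18,258 MB → 18.26 GB.

18.3 GB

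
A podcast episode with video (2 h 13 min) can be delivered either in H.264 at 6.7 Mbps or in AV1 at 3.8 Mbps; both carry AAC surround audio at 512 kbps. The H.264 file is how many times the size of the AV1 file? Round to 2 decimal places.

2 h 13 min = 133 min = 7980 s
Audio: 512 kbps = 0.512 Mbps.
H.264: 7.212 Mbps × 7980 s = 57551.8 Mb = 7.194 GB.
AV1: 4.312 Mbps × 7980 s = 34409.8 Mb = 4.301 GB.
Ratio: 7.194 / 4.301 = 1.673.

1.67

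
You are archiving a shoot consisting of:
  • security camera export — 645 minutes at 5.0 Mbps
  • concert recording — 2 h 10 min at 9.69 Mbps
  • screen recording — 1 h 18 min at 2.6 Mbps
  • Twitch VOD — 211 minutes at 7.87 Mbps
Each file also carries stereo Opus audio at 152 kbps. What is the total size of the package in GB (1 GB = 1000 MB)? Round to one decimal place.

48.8 GB

Audio: 152 kbps = 0.152 Mbps.
security camera export: 5.152 Mbps × 38700 s = 199382.4 Mb
concert recording: 9.842 Mbps × 7800 s = 76767.6 Mb
screen recording: 2.752 Mbps × 4680 s = 12879.4 Mb
Twitch VOD: 8.022 Mbps × 12660 s = 101558.5 Mb
Total: 390587.9 Mb = 48823.5 MB.
= 48.82 GB.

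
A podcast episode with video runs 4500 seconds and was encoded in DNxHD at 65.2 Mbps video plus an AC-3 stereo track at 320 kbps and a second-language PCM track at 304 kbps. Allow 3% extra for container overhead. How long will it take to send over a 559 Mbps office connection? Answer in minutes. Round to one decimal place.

9.1 minutes

Audio total: 320 + 304 = 624 kbps = 0.624 Mbps.
Total bitrate: 65.824 Mbps.
File: 65.824 Mbps × 4500 s = 296208.0 Mb.
With 3% container overhead: ×1.03. → 305094.2 Mb.
At 559 Mbps: 305094.2 / 559 = 545.8 s ≈ 9.1 minutes.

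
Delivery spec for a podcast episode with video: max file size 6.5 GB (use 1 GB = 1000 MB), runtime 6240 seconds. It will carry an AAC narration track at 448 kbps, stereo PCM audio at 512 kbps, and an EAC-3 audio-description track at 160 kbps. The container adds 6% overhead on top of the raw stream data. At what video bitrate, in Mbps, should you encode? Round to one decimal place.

Budget: 6.5 GB = 52000.0 Mb.
Stream payload after overhead: 52000.0 / 1.06 = 49056.6 Mb.
Total bitrate budget: 49056.6 Mb / 6240 s = 7.862 Mbps.
Audio total: 448 + 512 + 160 = 1120 kbps = 1.120 Mbps.
Video: 7.862 − 1.120 = 6.742 Mbps.

6.7 Mbps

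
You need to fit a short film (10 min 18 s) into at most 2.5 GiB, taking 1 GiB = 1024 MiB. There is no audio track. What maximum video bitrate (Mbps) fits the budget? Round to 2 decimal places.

34.75 Mbps

Budget: 2.5 GiB = 21474.8 Mb.
10 min 18 s = 618 s
Total bitrate budget: 21474.8 Mb / 618 s = 34.749 Mbps.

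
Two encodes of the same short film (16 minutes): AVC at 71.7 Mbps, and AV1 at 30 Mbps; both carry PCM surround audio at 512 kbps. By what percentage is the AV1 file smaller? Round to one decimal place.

16 min = 960 s
Audio: 512 kbps = 0.512 Mbps.
AVC: 72.212 Mbps × 960 s = 69323.5 Mb = 8.070 GiB.
AV1: 30.512 Mbps × 960 s = 29291.5 Mb = 3.410 GiB.
Reduction: (1 − 3.410/8.070) × 100 = 57.75%.

57.7%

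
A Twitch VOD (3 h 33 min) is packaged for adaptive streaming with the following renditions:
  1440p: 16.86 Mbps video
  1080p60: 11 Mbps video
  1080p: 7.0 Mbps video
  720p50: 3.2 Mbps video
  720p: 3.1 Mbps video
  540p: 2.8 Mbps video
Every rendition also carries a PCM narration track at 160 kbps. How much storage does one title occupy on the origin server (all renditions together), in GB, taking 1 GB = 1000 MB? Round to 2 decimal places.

71.76 GB

3 h 33 min = 213 min = 12780 s
Audio: 160 kbps = 0.160 Mbps.
Sum of rendition bitrates: (16.86+0.160) + (11+0.160) + (7.0+0.160) + (3.2+0.160) + (3.1+0.160) + (2.8+0.160) = 44.920 Mbps.
× 12780 s = 574,078 Mb = 71,760 MB = 71.76 GB.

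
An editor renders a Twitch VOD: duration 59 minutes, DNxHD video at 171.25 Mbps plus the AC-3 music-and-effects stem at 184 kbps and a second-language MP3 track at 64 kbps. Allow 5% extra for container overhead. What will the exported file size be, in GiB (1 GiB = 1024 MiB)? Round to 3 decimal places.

74.210 GiB

59 min = 3540 s
Audio total: 184 + 64 = 248 kbps = 0.248 Mbps.
Total bitrate: 171.25 + 0.248 = 171.498 Mbps.
Stream data: 171.498 Mbps × 3540 s = 607102.9 Mb.
With 5% container overhead: ×1.05.
637,458 Mb = 79,682,258,250 bytes ÷ 1,073,741,824 = 74.21 GiB.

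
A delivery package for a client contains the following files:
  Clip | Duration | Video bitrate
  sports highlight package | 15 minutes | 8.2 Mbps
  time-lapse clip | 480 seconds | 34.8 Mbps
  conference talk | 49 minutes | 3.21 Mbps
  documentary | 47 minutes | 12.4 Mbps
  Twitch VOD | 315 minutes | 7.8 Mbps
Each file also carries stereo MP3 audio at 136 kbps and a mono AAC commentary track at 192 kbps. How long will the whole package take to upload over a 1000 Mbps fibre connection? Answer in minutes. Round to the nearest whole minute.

4 minutes

Audio total: 136 + 192 = 328 kbps = 0.328 Mbps.
sports highlight package: 8.528 Mbps × 900 s = 7675.2 Mb
time-lapse clip: 35.128 Mbps × 480 s = 16861.4 Mb
conference talk: 3.538 Mbps × 2940 s = 10401.7 Mb
documentary: 12.728 Mbps × 2820 s = 35893.0 Mb
Twitch VOD: 8.128 Mbps × 18900 s = 153619.2 Mb
Total: 224450.5 Mb = 28056.3 MB.
At 1000 Mbps: 224450.5 / 1000 = 224 s ≈ 3.74 minutes.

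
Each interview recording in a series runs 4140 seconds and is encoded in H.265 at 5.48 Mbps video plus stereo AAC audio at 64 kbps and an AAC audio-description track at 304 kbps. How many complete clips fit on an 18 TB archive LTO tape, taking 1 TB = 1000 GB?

5947

Audio total: 64 + 304 = 368 kbps = 0.368 Mbps.
Total bitrate: 5.848 Mbps.
Per item: 5.848 Mbps × 4140 s = 24,211 Mb = 3,026 MB.
Capacity: 18 TB = 144,000,000 Mb; 5947.78 items → 5947 complete.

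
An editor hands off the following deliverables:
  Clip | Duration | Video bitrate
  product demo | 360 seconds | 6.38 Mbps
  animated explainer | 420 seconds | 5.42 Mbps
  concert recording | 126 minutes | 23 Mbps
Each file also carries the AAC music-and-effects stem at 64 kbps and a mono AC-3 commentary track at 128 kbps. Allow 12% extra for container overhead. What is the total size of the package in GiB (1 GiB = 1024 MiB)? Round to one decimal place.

Audio total: 64 + 128 = 192 kbps = 0.192 Mbps.
product demo: 6.572 Mbps × 360 s × 1.12 = 2649.8 Mb
animated explainer: 5.612 Mbps × 420 s × 1.12 = 2639.9 Mb
concert recording: 23.192 Mbps × 7560 s × 1.12 = 196371.3 Mb
Total: 201661.0 Mb = 25207.6 MB.
= 23.48 GiB.

23.5 GiB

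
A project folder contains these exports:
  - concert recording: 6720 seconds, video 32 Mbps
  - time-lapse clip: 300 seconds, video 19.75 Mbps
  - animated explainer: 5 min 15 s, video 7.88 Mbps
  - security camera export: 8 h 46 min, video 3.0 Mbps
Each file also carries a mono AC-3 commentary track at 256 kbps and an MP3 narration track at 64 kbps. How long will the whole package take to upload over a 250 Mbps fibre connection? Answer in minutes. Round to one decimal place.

Audio total: 256 + 64 = 320 kbps = 0.320 Mbps.
concert recording: 32.320 Mbps × 6720 s = 217190.4 Mb
time-lapse clip: 20.070 Mbps × 300 s = 6021.0 Mb
animated explainer: 8.200 Mbps × 315 s = 2583.0 Mb
security camera export: 3.320 Mbps × 31560 s = 104779.2 Mb
Total: 330573.6 Mb = 41321.7 MB.
At 250 Mbps: 330573.6 / 250 = 1322 s ≈ 22 minutes.

22.0 minutes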